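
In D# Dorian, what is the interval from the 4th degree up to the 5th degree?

D# dorian: D# E# F# G# A# B# C#.
So we need the interval from G# up to A#.
Counting 2 letters and 2 half steps from G# gives a major second.

major 2nd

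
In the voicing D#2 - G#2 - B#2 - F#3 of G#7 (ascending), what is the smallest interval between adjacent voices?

major third

Adjacent intervals: D#2→G#2 = perfect fourth; G#2→B#2 = major third; B#2→F#3 = diminished fifth.
The smallest is G#2 to B#2, a major third (4 semitones).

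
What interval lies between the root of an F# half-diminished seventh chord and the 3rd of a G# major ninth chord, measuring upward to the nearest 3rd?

F# half-diminished seventh has F# as its root, and G# major ninth has B# as its 3rd.
From F# to B#: 6 semitones over a fourth = augmented.

augmented fourth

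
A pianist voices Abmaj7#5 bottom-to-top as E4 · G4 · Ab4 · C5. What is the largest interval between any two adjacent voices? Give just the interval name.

major 3rd

Adjacent intervals: E4→G4 = minor third; G4→Ab4 = minor second; Ab4→C5 = major third.
The largest is Ab4 to C5, a major third (4 semitones).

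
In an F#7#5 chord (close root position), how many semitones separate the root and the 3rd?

The chord tones of F# augmented seventh are F# A# C## E.
F# to A# is a major third: 4 semitones.

4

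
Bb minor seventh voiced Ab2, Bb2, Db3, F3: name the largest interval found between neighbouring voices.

major third

Adjacent intervals: Ab2→Bb2 = major second; Bb2→Db3 = minor third; Db3→F3 = major third.
The largest is Db3 to F3, a major third (4 semitones).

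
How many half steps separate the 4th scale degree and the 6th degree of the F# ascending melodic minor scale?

4

The scale is F# G# A B C# D# E#.
B up to D# is a major third — 4 semitones.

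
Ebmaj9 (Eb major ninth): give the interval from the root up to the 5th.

P5

Spelling the chord: Eb G Bb D F.
So we need the interval from Eb up to Bb.
From Eb to Bb is 7 semitones, exactly the perfect fifth.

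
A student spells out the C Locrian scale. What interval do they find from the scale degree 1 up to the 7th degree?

minor seventh

Spelling the C Locrian scale: C Db Eb F Gb Ab Bb.
The scale degree 1 is C and the 7th scale degree is Bb.
From C to Bb: 10 semitones over a seventh = minor.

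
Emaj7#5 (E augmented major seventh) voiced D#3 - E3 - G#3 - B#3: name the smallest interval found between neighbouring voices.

Adjacent intervals: D#3→E3 = minor second; E3→G#3 = major third; G#3→B#3 = major third.
The smallest is D#3 to E3, a minor second (1 semitone).

minor 2nd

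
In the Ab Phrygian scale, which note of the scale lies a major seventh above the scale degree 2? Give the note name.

Ab

The scale is Ab Bbb Cb Db Eb Fb Gb.
The scale degree 2 is Bbb; a major seventh above that is Ab — scale degree 1.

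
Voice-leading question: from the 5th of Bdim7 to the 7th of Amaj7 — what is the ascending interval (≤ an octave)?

augmented second

Bdim7 has F as its 5th, and Amaj7 has G♯ as its 7th.
2 letter names make it a second; at 3 semitones (a half step wider than major) the quality is augmented.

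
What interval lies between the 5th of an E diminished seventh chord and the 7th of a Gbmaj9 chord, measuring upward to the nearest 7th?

The 5th of E diminished seventh is Bb; the 7th of Gbmaj9 is F.
From Bb to F is 7 semitones, exactly the perfect fifth.

perfect fifth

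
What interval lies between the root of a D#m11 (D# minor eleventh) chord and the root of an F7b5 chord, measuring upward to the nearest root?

diminished third

The root of D#m11 (D# minor eleventh) is D#; the root of F7b5 is F.
From D# to F: 2 semitones over a third = diminished.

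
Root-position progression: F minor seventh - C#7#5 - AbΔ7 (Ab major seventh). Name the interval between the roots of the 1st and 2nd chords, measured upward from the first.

The roots are F and C#.
5 letter names make it a fifth; at 8 semitones (a half step wider than perfect) the quality is augmented.

A5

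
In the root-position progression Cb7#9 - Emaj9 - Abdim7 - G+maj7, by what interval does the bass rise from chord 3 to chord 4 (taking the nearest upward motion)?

The roots are Ab and G.
From Ab to G is 11 semitones, exactly the major seventh.

major seventh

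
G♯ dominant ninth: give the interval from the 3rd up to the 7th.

Spelling the chord: G♯, B♯, D♯, F♯, A♯.
That puts B♯ below F♯.
From B♯ to F♯: 6 semitones over a fifth = diminished.
That tritone between 3rd and 7th is what gives the dominant seventh its pull toward resolution.

diminished fifth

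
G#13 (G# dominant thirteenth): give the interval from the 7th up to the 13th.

G#13 (G# dominant thirteenth): G# B# D# F# A# E#.
7th = F#; 13th = E#.
Counting 7 letters and 11 half steps from F# gives a major seventh.

major 7th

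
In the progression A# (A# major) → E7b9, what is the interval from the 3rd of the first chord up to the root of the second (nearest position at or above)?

The 3rd of A# (A# major) is C##; the root of E7b9 is E.
From C## to E: 2 semitones over a third = diminished.

diminished third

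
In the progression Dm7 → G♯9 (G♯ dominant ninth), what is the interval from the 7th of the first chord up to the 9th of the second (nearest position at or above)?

The 7th of Dm7 is C; the 9th of G♯9 (G♯ dominant ninth) is A♯.
From C to A♯: 10 semitones over a sixth = augmented.

augmented sixth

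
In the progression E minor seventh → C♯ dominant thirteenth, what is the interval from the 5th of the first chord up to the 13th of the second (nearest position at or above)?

E minor seventh has B as its 5th, and C♯ dominant thirteenth has A♯ as its 13th.
Counting 7 letters and 11 half steps from B gives a major seventh.

major seventh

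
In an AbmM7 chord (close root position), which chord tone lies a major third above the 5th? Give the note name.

G

The chord tones of AbmM7 (Ab minor-major seventh) are Ab, Cb, Eb, G.
The 5th is Eb. A major third above Eb is G.
G is the chord's 7th.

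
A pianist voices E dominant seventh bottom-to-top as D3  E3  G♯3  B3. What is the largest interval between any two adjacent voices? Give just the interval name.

major third

Adjacent intervals: D3→E3 = major second; E3→G♯3 = major third; G♯3→B3 = minor third.
The largest is E3 to G♯3, a major third (4 semitones).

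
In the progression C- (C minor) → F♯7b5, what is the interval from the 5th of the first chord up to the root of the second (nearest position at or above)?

major seventh

The 5th of C- (C minor) is G; the root of F♯7b5 is F♯.
From G to F♯ is 11 semitones, exactly the major seventh.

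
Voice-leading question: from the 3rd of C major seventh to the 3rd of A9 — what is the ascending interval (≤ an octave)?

major sixth

C major seventh has E as its 3rd, and A9 has C# as its 3rd.
Counting 6 letters and 9 half steps from E gives a major sixth.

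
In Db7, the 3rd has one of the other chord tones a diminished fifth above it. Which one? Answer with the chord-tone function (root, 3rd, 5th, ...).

Db7 is spelled Db–F–Ab–Cb.
The 3rd is F. A diminished fifth above F is Cb.
Cb is the chord's 7th.

7th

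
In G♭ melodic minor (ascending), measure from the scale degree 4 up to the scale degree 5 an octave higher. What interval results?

Spelling G♭ melodic minor (ascending): G♭ A♭ B𝄫 C♭ D♭ E♭ F.
So we need the interval from C♭ up to D♭.
C♭ up to D♭ spans 9 letter names and 14 semitones — a major ninth.

major ninth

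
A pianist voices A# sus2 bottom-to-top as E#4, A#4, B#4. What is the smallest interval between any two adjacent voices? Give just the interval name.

major second

Adjacent intervals: E#4→A#4 = perfect fourth; A#4→B#4 = major second.
The smallest is A#4 to B#4, a major second (2 semitones).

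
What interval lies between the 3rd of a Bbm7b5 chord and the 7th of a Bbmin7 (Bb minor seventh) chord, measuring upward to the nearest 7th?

The 3rd of Bbm7b5 is Db; the 7th of Bbmin7 (Bb minor seventh) is Ab.
Counting 5 letters and 7 half steps from Db gives a perfect fifth.

perfect fifth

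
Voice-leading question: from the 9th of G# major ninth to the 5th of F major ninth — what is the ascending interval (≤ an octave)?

diminished third

G# major ninth has A# as its 9th, and F major ninth has C as its 5th.
From A# to C: 2 semitones over a third = diminished.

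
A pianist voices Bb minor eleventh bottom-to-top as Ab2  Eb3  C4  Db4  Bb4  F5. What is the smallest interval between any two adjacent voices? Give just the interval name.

minor 2nd

Adjacent intervals: Ab2→Eb3 = perfect fifth; Eb3→C4 = major sixth; C4→Db4 = minor second; Db4→Bb4 = major sixth; Bb4→F5 = perfect fifth.
The smallest is C4 to Db4, a minor second (1 semitone).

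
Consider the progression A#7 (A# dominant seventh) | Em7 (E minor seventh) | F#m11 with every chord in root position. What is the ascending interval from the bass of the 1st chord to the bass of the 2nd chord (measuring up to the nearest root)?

The roots are A# and E.
From A# to E: 6 semitones over a fifth = diminished.

diminished fifth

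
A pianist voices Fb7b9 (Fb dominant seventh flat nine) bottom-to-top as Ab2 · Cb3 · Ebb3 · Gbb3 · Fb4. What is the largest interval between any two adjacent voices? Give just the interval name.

Adjacent intervals: Ab2→Cb3 = minor third; Cb3→Ebb3 = minor third; Ebb3→Gbb3 = minor third; Gbb3→Fb4 = major seventh.
The largest is Gbb3 to Fb4, a major seventh (11 semitones).

M7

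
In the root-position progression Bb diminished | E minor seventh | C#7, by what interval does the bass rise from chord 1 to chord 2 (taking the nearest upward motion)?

The roots are Bb and E.
From Bb to E: 6 semitones over a fourth = augmented.

augmented fourth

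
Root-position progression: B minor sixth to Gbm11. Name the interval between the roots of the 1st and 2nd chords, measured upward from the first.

diminished sixth

The roots are B and Gb.
B up to Gb is 7 semitones, a whole step narrower than a major sixth, so the interval is diminished.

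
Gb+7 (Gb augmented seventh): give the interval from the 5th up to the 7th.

diminished third

Gb+7 is spelled Gb, Bb, D, Fb.
The 5th is D and the 7th is Fb.
3 letter names make it a third; at 2 semitones (a whole step narrower than major) the quality is diminished.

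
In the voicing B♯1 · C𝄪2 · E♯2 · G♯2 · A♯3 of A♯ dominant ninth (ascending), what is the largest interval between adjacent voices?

major ninth

Adjacent intervals: B♯1→C𝄪2 = major second; C𝄪2→E♯2 = minor third; E♯2→G♯2 = minor third; G♯2→A♯3 = major ninth.
The largest is G♯2 to A♯3, a major ninth (14 semitones).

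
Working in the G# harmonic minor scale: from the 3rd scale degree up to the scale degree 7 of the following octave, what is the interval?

augmented twelfth

The scale runs G# A# B C# D# E F##.
3rd scale degree = B; scale degree 7 (up an octave) = F##.
B up to F## is 20 semitones, a half step wider than a perfect twelfth, so the interval is augmented.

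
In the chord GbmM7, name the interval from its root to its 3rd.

Spelling the chord: Gb, Bbb, Db, F.
So we need the interval from Gb up to Bbb.
3 letter names make it a third; at 3 semitones (a half step narrower than major) the quality is minor.

minor third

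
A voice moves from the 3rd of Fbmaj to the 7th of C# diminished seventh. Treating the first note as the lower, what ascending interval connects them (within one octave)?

Fbmaj has Ab as its 3rd, and C# diminished seventh has Bb as its 7th.
Counting 2 letters and 2 half steps from Ab gives a major second.

major 2nd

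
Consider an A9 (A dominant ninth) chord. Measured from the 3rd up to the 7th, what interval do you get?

d5

The chord tones of A dominant ninth are A–C#–E–G–B.
The 3rd is C# and the 7th is G.
From C# to G: 6 semitones over a fifth = diminished.
That tritone between 3rd and 7th is what gives the dominant seventh its pull toward resolution.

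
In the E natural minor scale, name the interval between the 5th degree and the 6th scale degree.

minor second

The scale runs E F# G A B C D.
The 5th degree is B and the degree 6 is C.
From B to C: 1 semitone over a second = minor.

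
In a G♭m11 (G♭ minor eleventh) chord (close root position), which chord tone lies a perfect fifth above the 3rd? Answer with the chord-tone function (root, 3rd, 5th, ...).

7th

G♭m11 is spelled G♭, B𝄫, D♭, F♭, A♭, C♭.
The 3rd is B𝄫. A perfect fifth above B𝄫 is F♭.
F♭ is the chord's 7th.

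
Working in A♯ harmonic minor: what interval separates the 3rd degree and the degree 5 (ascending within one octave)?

major third

A♯ harmonic minor: A♯ B♯ C♯ D♯ E♯ F♯ G𝄪.
3rd degree = C♯; 5th scale degree = E♯.
C♯ up to E♯ spans 3 letter names and 4 semitones — a major third.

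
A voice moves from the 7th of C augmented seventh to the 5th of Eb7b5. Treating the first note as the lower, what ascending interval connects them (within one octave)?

The 7th of C augmented seventh is Bb; the 5th of Eb7b5 is Bbb.
Bb up to Bbb is 11 semitones, a half step narrower than a perfect octave, so the interval is diminished.

diminished 8th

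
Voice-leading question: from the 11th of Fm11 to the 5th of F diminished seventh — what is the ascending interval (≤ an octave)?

minor second

Fm11 has Bb as its 11th, and F diminished seventh has Cb as its 5th.
2 letter names make it a second; at 1 semitone (a half step narrower than major) the quality is minor.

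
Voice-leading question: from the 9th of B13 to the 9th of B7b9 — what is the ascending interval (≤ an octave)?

diminished octave

The 9th of B13 is C#; the 9th of B7b9 is C.
From C# to C: 11 semitones over an octave = diminished.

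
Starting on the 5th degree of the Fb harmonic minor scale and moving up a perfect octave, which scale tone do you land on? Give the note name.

The scale is Fb Gb Abb Bbb Cb Dbb Eb.
The 5th degree is Cb; a perfect octave above that is Cb — scale degree 5.

Cb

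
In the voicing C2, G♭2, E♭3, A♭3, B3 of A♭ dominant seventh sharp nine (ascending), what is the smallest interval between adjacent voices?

Adjacent intervals: C2→G♭2 = diminished fifth; G♭2→E♭3 = major sixth; E♭3→A♭3 = perfect fourth; A♭3→B3 = augmented second.
The smallest is A♭3 to B3, an augmented second (3 semitones).

augmented second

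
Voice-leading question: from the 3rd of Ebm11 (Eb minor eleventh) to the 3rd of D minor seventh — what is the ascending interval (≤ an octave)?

The 3rd of Ebm11 (Eb minor eleventh) is Gb; the 3rd of D minor seventh is F.
From Gb to F is 11 semitones, exactly the major seventh.

major 7th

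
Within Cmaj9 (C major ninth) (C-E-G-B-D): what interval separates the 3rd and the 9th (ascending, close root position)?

minor seventh

So we need the interval from E up to D.
7 letter names make it a seventh; at 10 semitones (a half step narrower than major) the quality is minor.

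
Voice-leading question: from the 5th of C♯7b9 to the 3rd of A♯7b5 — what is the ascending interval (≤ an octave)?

augmented 4th

C♯7b9 has G♯ as its 5th, and A♯7b5 has C𝄪 as its 3rd.
4 letter names make it a fourth; at 6 semitones (a half step wider than perfect) the quality is augmented.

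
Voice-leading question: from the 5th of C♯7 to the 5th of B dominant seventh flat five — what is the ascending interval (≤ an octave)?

diminished 7th

The 5th of C♯7 is G♯; the 5th of B dominant seventh flat five is F.
G♯ up to F is 9 semitones, a whole step narrower than a major seventh, so the interval is diminished.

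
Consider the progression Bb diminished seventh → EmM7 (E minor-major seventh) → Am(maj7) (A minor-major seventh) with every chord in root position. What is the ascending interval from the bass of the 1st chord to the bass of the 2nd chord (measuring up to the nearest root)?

augmented fourth

The roots are Bb and E.
From Bb to E: 6 semitones over a fourth = augmented.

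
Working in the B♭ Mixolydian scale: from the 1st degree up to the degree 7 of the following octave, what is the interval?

minor 14th

The scale runs B♭ C D E♭ F G A♭.
The 1st degree is B♭ and the scale degree 7 (up an octave) is A♭.
14 letter names make it a fourteenth; at 22 semitones (a half step narrower than major) the quality is minor.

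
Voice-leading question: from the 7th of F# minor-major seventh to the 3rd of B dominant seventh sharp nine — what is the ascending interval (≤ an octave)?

minor 7th

The 7th of F# minor-major seventh is E#; the 3rd of B dominant seventh sharp nine is D#.
From E# to D#: 10 semitones over a seventh = minor.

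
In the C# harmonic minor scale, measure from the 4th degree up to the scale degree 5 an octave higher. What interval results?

C# harmonic minor: C# D# E F# G# A B#.
That puts F# below G#.
Counting 9 letters and 14 half steps from F# gives a major ninth.

major 9th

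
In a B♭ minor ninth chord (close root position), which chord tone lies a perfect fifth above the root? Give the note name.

Spelling the chord: B♭-D♭-F-A♭-C.
The root is B♭. A perfect fifth above B♭ is F.
F is the chord's 5th.

F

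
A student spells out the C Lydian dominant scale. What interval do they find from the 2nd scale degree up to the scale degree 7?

minor sixth

C lydian dominant: C D E F# G A Bb.
So we need the interval from D up to Bb.
6 letter names make it a sixth; at 8 semitones (a half step narrower than major) the quality is minor.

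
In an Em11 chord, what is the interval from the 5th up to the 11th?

minor seventh

Em11 is spelled E, G, B, D, F♯, A.
The 5th is B and the 11th is A.
B up to A is 10 semitones, a half step narrower than a major seventh, so the interval is minor.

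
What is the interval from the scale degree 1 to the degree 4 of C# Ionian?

C# major: C# D# E# F# G# A# B#.
Scale degree 1 = C#; 4th degree = F#.
C# up to F# spans 4 letter names and 5 semitones — a perfect fourth.

perfect fourth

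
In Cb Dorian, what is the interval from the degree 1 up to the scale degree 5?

perfect fifth

Spelling Cb Dorian: Cb Db Ebb Fb Gb Ab Bbb.
Degree 1 = Cb; scale degree 5 = Gb.
From Cb to Gb is 7 semitones, exactly the perfect fifth.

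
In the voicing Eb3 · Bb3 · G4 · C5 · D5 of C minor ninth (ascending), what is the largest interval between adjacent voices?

major sixth

Adjacent intervals: Eb3→Bb3 = perfect fifth; Bb3→G4 = major sixth; G4→C5 = perfect fourth; C5→D5 = major second.
The largest is Bb3 to G4, a major sixth (9 semitones).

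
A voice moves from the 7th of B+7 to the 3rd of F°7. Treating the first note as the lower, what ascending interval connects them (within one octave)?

diminished octave

B+7 has A as its 7th, and F°7 has Ab as its 3rd.
A up to Ab is 11 semitones, a half step narrower than a perfect octave, so the interval is diminished.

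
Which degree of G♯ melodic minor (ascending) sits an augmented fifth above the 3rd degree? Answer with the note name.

The scale is G♯ A♯ B C♯ D♯ E♯ F𝄪.
The 3rd degree is B; an augmented fifth above that is F𝄪 — scale degree 7.

F##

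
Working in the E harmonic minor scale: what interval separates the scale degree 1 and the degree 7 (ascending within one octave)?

major 7th

Spelling the E harmonic minor scale: E F# G A B C D#.
The scale degree 1 is E and the degree 7 is D#.
From E to D# is 11 semitones, exactly the major seventh.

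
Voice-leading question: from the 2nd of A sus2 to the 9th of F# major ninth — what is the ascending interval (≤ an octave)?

M6

The 2nd of A sus2 is B; the 9th of F# major ninth is G#.
B up to G# spans 6 letter names and 9 semitones — a major sixth.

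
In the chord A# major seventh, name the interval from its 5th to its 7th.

Spelling the chord: A# C## E# G##.
So we need the interval from E# up to G##.
E# up to G## spans 3 letter names and 4 semitones — a major third.

M3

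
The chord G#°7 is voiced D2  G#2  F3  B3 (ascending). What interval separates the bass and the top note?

The outer voices are D2 and B3.
Counting 13 letters and 21 half steps from D gives a major thirteenth.

major thirteenth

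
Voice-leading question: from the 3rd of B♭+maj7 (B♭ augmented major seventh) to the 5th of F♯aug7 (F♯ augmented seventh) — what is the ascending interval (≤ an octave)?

B♭+maj7 (B♭ augmented major seventh) has D as its 3rd, and F♯aug7 (F♯ augmented seventh) has C𝄪 as its 5th.
D up to C𝄪 is 12 semitones, a half step wider than a major seventh, so the interval is augmented.

augmented 7th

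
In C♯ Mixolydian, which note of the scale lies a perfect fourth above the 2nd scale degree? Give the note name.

G#

The scale is C♯ D♯ E♯ F♯ G♯ A♯ B.
The 2nd scale degree is D♯; a perfect fourth above that is G♯ — scale degree 5.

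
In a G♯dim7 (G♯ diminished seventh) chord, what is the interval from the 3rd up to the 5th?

m3

Spelling the chord: G♯, B, D, F.
The 3rd is B and the 5th is D.
From B to D: 3 semitones over a third = minor.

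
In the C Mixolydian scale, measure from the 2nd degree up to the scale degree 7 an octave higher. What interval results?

Spelling the C Mixolydian scale: C D E F G A Bb.
2nd degree = D; 7th degree (up an octave) = Bb.
From D to Bb: 20 semitones over a thirteenth = minor.

minor thirteenth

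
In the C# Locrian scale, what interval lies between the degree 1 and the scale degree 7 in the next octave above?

Spelling the C# Locrian scale: C# D E F# G A B.
The degree 1 is C# and the 7th scale degree (up an octave) is B.
14 letter names make it a fourteenth; at 22 semitones (a half step narrower than major) the quality is minor.

minor fourteenth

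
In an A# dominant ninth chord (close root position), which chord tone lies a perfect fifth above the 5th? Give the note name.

The chord tones of A#9 are A# C## E# G# B#.
The 5th is E#. A perfect fifth above E# is B#.
B# is the chord's 9th.

B#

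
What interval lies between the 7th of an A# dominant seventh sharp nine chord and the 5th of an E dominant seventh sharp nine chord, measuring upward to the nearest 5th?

minor third

The 7th of A# dominant seventh sharp nine is G#; the 5th of E dominant seventh sharp nine is B.
3 letter names make it a third; at 3 semitones (a half step narrower than major) the quality is minor.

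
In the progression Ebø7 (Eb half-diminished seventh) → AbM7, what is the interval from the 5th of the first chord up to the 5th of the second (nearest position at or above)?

A4

The 5th of Ebø7 (Eb half-diminished seventh) is Bbb; the 5th of AbM7 is Eb.
From Bbb to Eb: 6 semitones over a fourth = augmented.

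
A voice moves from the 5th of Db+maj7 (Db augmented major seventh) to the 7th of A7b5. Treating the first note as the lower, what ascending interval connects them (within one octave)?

The 5th of Db+maj7 (Db augmented major seventh) is A; the 7th of A7b5 is G.
A up to G is 10 semitones, a half step narrower than a major seventh, so the interval is minor.

minor seventh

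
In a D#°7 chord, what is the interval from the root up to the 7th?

D#°7 is spelled D#-F#-A-C.
The root is D# and the 7th is C.
D# up to C is 9 semitones, a whole step narrower than a major seventh, so the interval is diminished.

diminished seventh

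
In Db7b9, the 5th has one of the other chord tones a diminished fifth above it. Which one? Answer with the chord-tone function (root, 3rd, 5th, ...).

Spelling the chord: Db-F-Ab-Cb-Ebb.
The 5th is Ab. A diminished fifth above Ab is Ebb.
Ebb is the chord's 9th.

9th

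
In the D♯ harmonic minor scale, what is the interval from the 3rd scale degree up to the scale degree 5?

The scale runs D♯ E♯ F♯ G♯ A♯ B C𝄪.
The 3rd scale degree is F♯ and the 5th degree is A♯.
Counting 3 letters and 4 half steps from F♯ gives a major third.

major third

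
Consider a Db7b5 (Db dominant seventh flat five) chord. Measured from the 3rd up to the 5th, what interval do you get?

diminished 3rd

Db dominant seventh flat five: Db-F-Abb-Cb.
So we need the interval from F up to Abb.
From F to Abb: 2 semitones over a third = diminished.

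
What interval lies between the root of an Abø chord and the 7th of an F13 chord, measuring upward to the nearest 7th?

Abø has Ab as its root, and F13 has Eb as its 7th.
From Ab to Eb is 7 semitones, exactly the perfect fifth.

perfect fifth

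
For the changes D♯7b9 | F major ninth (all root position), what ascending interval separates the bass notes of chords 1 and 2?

diminished 3rd

The roots are D♯ and F.
From D♯ to F: 2 semitones over a third = diminished.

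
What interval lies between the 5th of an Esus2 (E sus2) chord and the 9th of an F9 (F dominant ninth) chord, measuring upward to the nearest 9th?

The 5th of Esus2 (E sus2) is B; the 9th of F9 (F dominant ninth) is G.
6 letter names make it a sixth; at 8 semitones (a half step narrower than major) the quality is minor.

minor sixth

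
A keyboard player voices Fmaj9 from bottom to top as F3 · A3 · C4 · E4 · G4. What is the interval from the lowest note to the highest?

The outer voices are F3 and G4.
F up to G spans 9 letter names and 14 semitones — a major ninth.

M9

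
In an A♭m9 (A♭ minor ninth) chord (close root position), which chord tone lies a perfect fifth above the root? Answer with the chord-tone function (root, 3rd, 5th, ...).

5th

The chord tones of A♭m9 are A♭–C♭–E♭–G♭–B♭.
The root is A♭. A perfect fifth above A♭ is E♭.
E♭ is the chord's 5th.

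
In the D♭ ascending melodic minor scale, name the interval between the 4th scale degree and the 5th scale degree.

major second

The scale runs D♭ E♭ F♭ G♭ A♭ B♭ C.
The 4th scale degree is G♭ and the scale degree 5 is A♭.
Counting 2 letters and 2 half steps from G♭ gives a major second.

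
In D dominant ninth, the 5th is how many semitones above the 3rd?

3

The chord tones of D9 are D–F#–A–C–E.
F# to A is a minor third: 3 semitones.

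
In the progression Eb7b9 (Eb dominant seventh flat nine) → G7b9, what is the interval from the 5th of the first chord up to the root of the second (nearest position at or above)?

The 5th of Eb7b9 (Eb dominant seventh flat nine) is Bb; the root of G7b9 is G.
Bb up to G spans 6 letter names and 9 semitones — a major sixth.

major sixth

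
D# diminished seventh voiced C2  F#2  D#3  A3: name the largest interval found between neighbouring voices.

major sixth

Adjacent intervals: C2→F#2 = augmented fourth; F#2→D#3 = major sixth; D#3→A3 = diminished fifth.
The largest is F#2 to D#3, a major sixth (9 semitones).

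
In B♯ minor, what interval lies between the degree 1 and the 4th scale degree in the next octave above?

Spelling B♯ minor: B♯ C𝄪 D♯ E♯ F𝄪 G♯ A♯.
That puts B♯ below E♯.
From B♯ to E♯ is 17 semitones, exactly the perfect eleventh.

perfect eleventh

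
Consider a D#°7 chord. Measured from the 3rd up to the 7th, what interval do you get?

diminished fifth

Spelling the chord: D#-F#-A-C.
So we need the interval from F# up to C.
From F# to C: 6 semitones over a fifth = diminished.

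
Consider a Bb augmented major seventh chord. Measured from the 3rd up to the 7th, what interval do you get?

perfect fifth

Bbmaj7#5 is spelled Bb–D–F#–A.
So we need the interval from D up to A.
From D to A is 7 semitones, exactly the perfect fifth.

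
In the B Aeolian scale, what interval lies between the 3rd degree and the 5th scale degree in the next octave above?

B natural minor: B C♯ D E F♯ G A.
That puts D below F♯.
Counting 10 letters and 16 half steps from D gives a major tenth.

major tenth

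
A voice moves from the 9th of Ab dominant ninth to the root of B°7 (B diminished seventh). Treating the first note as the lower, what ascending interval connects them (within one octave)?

The 9th of Ab dominant ninth is Bb; the root of B°7 (B diminished seventh) is B.
From Bb to B: 1 semitone over a unison = augmented.

augmented unison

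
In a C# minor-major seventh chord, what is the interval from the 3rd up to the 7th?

The chord tones of C#m(maj7) are C#–E–G#–B#.
So we need the interval from E up to B#.
5 letter names make it a fifth; at 8 semitones (a half step wider than perfect) the quality is augmented.

augmented 5th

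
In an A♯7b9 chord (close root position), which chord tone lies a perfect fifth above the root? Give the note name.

A♯ dominant seventh flat nine: A♯–C𝄪–E♯–G♯–B.
The root is A♯. A perfect fifth above A♯ is E♯.
E♯ is the chord's 5th.

E#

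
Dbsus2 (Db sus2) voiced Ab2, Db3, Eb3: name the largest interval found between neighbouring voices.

Adjacent intervals: Ab2→Db3 = perfect fourth; Db3→Eb3 = major second.
The largest is Ab2 to Db3, a perfect fourth (5 semitones).

perfect fourth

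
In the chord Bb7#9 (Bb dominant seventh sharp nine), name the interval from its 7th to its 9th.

augmented third

Spelling the chord: Bb–D–F–Ab–C#.
7th = Ab; 9th = C#.
3 letter names make it a third; at 5 semitones (a half step wider than major) the quality is augmented.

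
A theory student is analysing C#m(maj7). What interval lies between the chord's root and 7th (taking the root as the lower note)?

major seventh

The chord tones of C# minor-major seventh are C#, E, G#, B#.
So we need the interval from C# up to B#.
Counting 7 letters and 11 half steps from C# gives a major seventh.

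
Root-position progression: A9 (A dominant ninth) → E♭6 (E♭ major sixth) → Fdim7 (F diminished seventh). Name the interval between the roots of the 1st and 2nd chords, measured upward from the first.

The roots are A and E♭.
From A to E♭: 6 semitones over a fifth = diminished.

diminished fifth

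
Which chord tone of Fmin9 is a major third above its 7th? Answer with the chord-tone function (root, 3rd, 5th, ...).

Spelling the chord: F, Ab, C, Eb, G.
The 7th is Eb. A major third above Eb is G.
G is the chord's 9th.

9th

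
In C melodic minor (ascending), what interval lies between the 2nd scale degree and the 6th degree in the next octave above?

perfect twelfth

The scale runs C D Eb F G A B.
The 2nd scale degree is D and the 6th degree (up an octave) is A.
D up to A spans 12 letter names and 19 semitones — a perfect twelfth.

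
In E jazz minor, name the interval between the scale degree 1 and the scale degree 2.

major second

Spelling E jazz minor: E F♯ G A B C♯ D♯.
The scale degree 1 is E and the 2nd degree is F♯.
E up to F♯ spans 2 letter names and 2 semitones — a major second.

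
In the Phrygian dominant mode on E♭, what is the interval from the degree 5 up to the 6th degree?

minor second

The scale runs E♭ F♭ G A♭ B♭ C♭ D♭.
That puts B♭ below C♭.
From B♭ to C♭: 1 semitone over a second = minor.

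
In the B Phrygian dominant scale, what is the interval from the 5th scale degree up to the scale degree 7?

m3

The scale runs B C D# E F# G A.
5th scale degree = F#; scale degree 7 = A.
From F# to A: 3 semitones over a third = minor.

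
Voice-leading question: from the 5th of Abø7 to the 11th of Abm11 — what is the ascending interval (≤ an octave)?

major seventh

Abø7 has Ebb as its 5th, and Abm11 has Db as its 11th.
Counting 7 letters and 11 half steps from Ebb gives a major seventh.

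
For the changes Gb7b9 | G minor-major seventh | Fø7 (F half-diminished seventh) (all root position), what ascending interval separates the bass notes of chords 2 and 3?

The roots are G and F.
G up to F is 10 semitones, a half step narrower than a major seventh, so the interval is minor.

minor seventh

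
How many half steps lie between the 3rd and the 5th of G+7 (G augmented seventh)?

Gaug7 (G augmented seventh) is spelled G B D# F.
B to D# is a major third: 4 semitones.

4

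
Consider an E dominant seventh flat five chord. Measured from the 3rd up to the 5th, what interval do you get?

Spelling the chord: E-G#-Bb-D.
That puts G# below Bb.
3 letter names make it a third; at 2 semitones (a whole step narrower than major) the quality is diminished.

diminished third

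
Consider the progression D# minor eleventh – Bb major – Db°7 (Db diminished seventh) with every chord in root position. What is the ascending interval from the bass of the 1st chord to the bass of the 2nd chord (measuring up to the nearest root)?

The roots are D# and Bb.
From D# to Bb: 7 semitones over a sixth = diminished.

diminished 6th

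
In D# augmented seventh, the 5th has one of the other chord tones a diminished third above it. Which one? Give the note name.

C#

D# augmented seventh: D#, F##, A##, C#.
The 5th is A##. A diminished third above A## is C#.
C# is the chord's 7th.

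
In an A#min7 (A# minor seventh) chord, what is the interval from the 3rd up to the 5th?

major third

The chord tones of A#-7 (A# minor seventh) are A#-C#-E#-G#.
The 3rd is C# and the 5th is E#.
C# up to E# spans 3 letter names and 4 semitones — a major third.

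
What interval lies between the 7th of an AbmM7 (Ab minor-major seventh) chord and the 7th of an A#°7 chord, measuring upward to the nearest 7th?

The 7th of AbmM7 (Ab minor-major seventh) is G; the 7th of A#°7 is G.
From G to G is 0 semitones, exactly the perfect unison.

perfect unison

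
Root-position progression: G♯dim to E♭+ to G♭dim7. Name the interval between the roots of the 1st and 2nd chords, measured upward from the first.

diminished sixth

The roots are G♯ and E♭.
6 letter names make it a sixth; at 7 semitones (a whole step narrower than major) the quality is diminished.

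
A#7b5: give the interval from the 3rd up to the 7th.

d5

The chord tones of A# dominant seventh flat five are A#, C##, E, G#.
That puts C## below G#.
C## up to G# is 6 semitones, a half step narrower than a perfect fifth, so the interval is diminished.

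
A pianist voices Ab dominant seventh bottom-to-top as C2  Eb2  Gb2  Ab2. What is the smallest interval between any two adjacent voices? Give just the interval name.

major second

Adjacent intervals: C2→Eb2 = minor third; Eb2→Gb2 = minor third; Gb2→Ab2 = major second.
The smallest is Gb2 to Ab2, a major second (2 semitones).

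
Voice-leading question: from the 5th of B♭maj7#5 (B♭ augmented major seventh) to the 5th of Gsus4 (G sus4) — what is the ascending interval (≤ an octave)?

B♭maj7#5 (B♭ augmented major seventh) has F♯ as its 5th, and Gsus4 (G sus4) has D as its 5th.
6 letter names make it a sixth; at 8 semitones (a half step narrower than major) the quality is minor.

m6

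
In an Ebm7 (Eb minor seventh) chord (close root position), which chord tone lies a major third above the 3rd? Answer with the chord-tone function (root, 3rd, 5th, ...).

5th

Eb-7: Eb-Gb-Bb-Db.
The 3rd is Gb. A major third above Gb is Bb.
Bb is the chord's 5th.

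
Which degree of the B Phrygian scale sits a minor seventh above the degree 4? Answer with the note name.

The scale is B C D E F# G A.
The degree 4 is E; a minor seventh above that is D — scale degree 3.

D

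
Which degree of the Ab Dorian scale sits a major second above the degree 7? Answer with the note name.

The scale is Ab Bb Cb Db Eb F Gb.
The degree 7 is Gb; a major second above that is Ab — scale degree 1.

Ab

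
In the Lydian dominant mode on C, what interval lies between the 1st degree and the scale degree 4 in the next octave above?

A11

The scale runs C D E F♯ G A B♭.
1st degree = C; scale degree 4 (up an octave) = F♯.
From C to F♯: 18 semitones over an eleventh = augmented.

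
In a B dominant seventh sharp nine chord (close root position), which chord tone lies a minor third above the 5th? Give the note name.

A

The chord tones of B7#9 (B dominant seventh sharp nine) are B, D#, F#, A, C##.
The 5th is F#. A minor third above F# is A.
A is the chord's 7th.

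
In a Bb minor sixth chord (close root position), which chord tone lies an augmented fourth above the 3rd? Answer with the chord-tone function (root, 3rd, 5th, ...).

6th

Spelling the chord: Bb, Db, F, G.
The 3rd is Db. An augmented fourth above Db is G.
G is the chord's 6th.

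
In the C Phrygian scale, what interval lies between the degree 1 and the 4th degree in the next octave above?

Spelling the C Phrygian scale: C Db Eb F G Ab Bb.
That puts C below F.
Counting 11 letters and 17 half steps from C gives a perfect eleventh.

perfect eleventh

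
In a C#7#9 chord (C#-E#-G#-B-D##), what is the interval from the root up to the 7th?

Root = C#; 7th = B.
7 letter names make it a seventh; at 10 semitones (a half step narrower than major) the quality is minor.

minor seventh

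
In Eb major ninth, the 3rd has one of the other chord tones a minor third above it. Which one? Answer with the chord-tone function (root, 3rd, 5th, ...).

Ebmaj9: Eb–G–Bb–D–F.
The 3rd is G. A minor third above G is Bb.
Bb is the chord's 5th.

5th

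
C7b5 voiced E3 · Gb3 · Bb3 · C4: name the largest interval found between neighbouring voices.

Adjacent intervals: E3→Gb3 = diminished third; Gb3→Bb3 = major third; Bb3→C4 = major second.
The largest is Gb3 to Bb3, a major third (4 semitones).

major third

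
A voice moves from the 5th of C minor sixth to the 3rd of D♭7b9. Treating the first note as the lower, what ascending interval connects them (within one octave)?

C minor sixth has G as its 5th, and D♭7b9 has F as its 3rd.
7 letter names make it a seventh; at 10 semitones (a half step narrower than major) the quality is minor.

minor 7th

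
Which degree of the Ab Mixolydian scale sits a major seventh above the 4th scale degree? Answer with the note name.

C

The scale is Ab Bb C Db Eb F Gb.
The 4th scale degree is Db; a major seventh above that is C — scale degree 3.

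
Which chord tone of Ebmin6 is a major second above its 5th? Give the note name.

Ebm6 is spelled Eb-Gb-Bb-C.
The 5th is Bb. A major second above Bb is C.
C is the chord's 6th.

C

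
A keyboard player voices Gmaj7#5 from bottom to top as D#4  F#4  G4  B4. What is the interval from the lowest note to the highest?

minor sixth

The outer voices are D#4 and B4.
D# up to B is 8 semitones, a half step narrower than a major sixth, so the interval is minor.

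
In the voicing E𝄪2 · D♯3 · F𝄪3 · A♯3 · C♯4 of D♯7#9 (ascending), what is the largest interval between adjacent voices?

Adjacent intervals: E𝄪2→D♯3 = diminished seventh; D♯3→F𝄪3 = major third; F𝄪3→A♯3 = minor third; A♯3→C♯4 = minor third.
The largest is E𝄪2 to D♯3, a diminished seventh (9 semitones).

diminished seventh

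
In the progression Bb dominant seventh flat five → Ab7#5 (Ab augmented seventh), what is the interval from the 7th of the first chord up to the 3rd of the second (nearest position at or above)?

Bb dominant seventh flat five has Ab as its 7th, and Ab7#5 (Ab augmented seventh) has C as its 3rd.
Counting 3 letters and 4 half steps from Ab gives a major third.

major third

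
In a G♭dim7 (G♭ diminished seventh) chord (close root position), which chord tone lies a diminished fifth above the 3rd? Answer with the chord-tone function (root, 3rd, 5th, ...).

7th

The chord tones of G♭dim7 (G♭ diminished seventh) are G♭, B𝄫, D𝄫, F𝄫.
The 3rd is B𝄫. A diminished fifth above B𝄫 is F𝄫.
F𝄫 is the chord's 7th.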